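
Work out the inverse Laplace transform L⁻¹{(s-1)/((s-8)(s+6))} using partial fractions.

Using partial fractions, f(t) = (7e^(8t) + 7e^(-6t))/14

Final answer: (7e^(8t) + 7e^(-6t))/14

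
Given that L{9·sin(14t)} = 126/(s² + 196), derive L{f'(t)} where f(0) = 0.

L{f'(t)} = s·F(s) - f(0) = s·126/(s² + 196) - 0 = 126s/(s² + 196)

Final answer: 126s/(s² + 196)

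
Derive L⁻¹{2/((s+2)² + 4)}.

Form: b/((s-a)² + b²) → e^(at)sin(bt). With a=-2, b=2

Final answer: e^(-2t)·sin(2t)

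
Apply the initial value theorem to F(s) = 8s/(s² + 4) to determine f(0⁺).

f(0⁺) = lim_{s→∞} s·8s/(s² + 4) = lim_{s→∞} 8s²/(s² + 4) = 8

Final answer: 8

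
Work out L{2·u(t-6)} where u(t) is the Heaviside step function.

L{u(t-a)} = e^(-as)/s. Here a=6, so L{u(t-6)} = e^(-6s)/s, and L{2·u(t-6)} = 2·e^(-6s)/s

Final answer: 2·e^(-6s)/s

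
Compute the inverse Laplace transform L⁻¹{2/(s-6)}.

L⁻¹{1/(s-a)} = e^(at), so L⁻¹{1/(s-6)} = e^(6t), and L⁻¹{2/(s-6)} = 2·e^(6t)

Final answer: 2·e^(6t)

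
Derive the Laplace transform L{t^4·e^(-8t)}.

L{t^n·e^(at)} = n!/(s-a)^(n+1), so L{t^4·e^(-8t)} = 24/(s+8)^5

Final answer: 24/(s+8)^5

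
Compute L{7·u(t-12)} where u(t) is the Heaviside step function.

L{u(t-a)} = e^(-as)/s. Here a=12, so L{u(t-12)} = e^(-12s)/s, and L{7·u(t-12)} = 7·e^(-12s)/s

Final answer: 7·e^(-12s)/s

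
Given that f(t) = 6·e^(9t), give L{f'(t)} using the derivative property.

f(0) = 6, F(s) = 6/(s-9). L{f'(t)} = s·F(s) - f(0) = 6s/(s-9) - 6 = (6s - 6(s-9))/(s-9) = 54/(s-9)

Final answer: 54/(s-9)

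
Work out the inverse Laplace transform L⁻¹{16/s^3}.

L⁻¹{n!/s^(n+1)} = t^n with n=2. So L⁻¹{2/s^3} = t^2, and L⁻¹{16/s^3} = (16/2)·t^2 = 8·t^2

Final answer: 8·t^2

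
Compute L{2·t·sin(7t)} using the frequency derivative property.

L{sin(7t)} = 7/(s² + 49). By L{t·f(t)} = -F'(s): -d/ds[7/(s² + 49)] = -(7)·(-2s)/(s² + 49)² = 14s/(s² + 49)². Then L{2·t·sin(7t)} = 2·14s/(s² + 49)² = 28s/(s² + 49)²

Final answer: 28s/(s² + 49)²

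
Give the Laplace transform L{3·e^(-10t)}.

L{e^(at)} = 1/(s-a), so L{e^(-10t)} = 1/(s+10). Then L{3·e^(-10t)} = 3/(s+10)

Final answer: 3/(s+10)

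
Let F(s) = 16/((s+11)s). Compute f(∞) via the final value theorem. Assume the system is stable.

f(∞) = lim_{s→0} sF(s) = lim_{s→0} 16/(s+11) = 16/11

Final answer: 16/11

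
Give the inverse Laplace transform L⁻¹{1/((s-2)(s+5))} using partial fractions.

Decompose: A/(s-2) + B/(s+5). A = 1/7, B = -1/7. f(t) = (e^(2t) - e^(-5t))/7

Final answer: (e^(2t) - e^(-5t))/7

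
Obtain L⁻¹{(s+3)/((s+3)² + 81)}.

Using frequency shift: L⁻¹{(s-a)/((s-a)² + b²)} = e^(at)cos(bt). Here a=-3, b=9

Final answer: e^(-3t)·cos(9t)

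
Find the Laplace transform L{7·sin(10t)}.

L{sin(ωt)} = ω/(s² + ω²), so L{sin(10t)} = 10/(s² + 100). Then L{7·sin(10t)} = 7·10/(s² + 100) = 70/(s² + 100)

Final answer: 70/(s² + 100)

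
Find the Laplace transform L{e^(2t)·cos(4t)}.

L{e^(at)·cos(ωt)} = (s-a)/((s-a)² + ω²), so L{e^(2t)·cos(4t)} = (s-2)/((s-2)² + 16)

Final answer: (s-2)/((s-2)² + 16)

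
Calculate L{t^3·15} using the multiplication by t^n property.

L{15} = 15/s. d^1/ds^1[1/s] = -1/s². d^2/ds^2[1/s] = 2/s^3. d^3/ds^3[1/s] = -6/s^4. So L{t^3} = (-1)^{3}·-6/s^4 = 6/s^4. Then L{t^3·15} = 15·6/s^4 = 90/s^4

Final answer: 90/s^4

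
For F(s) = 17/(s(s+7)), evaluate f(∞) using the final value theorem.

f(∞) = lim_{s→0} s·17/(s(s+7)) = lim_{s→0} 17/(s+7) = 17/7 = 17/7

Final answer: 17/7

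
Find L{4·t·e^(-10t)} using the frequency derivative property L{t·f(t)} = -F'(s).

L{e^(-10t)} = 1/(s+10). By frequency derivative: L{t·e^(-10t)} = -d/ds[1/(s+10)] = -(-1)/(s+10)² = 1/(s+10)². Then L{4·t·e^(-10t)} = 4·1/(s+10)² = 4/(s+10)²

Final answer: 4/(s+10)²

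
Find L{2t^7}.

L{t^n} = n!/s^(n+1). So L{2t^7} = 2·7!/s^8 = 10080/s^8

Final answer: 10080/s^8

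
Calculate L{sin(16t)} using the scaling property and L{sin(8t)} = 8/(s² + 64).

Using L{f(at)} = (1/a)F(s/a) with a=2: L{sin(16t)} = (1/2) · 8/((s/2)² + 64) = (1/2) · 8·4/(s² + 256) = 16/(s² + 256)

Final answer: 16/(s² + 256)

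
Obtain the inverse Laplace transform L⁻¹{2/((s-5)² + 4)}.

Using frequency shift, L⁻¹{2/((s-5)² + 4)} = e^(5t)·sin(2t)

Final answer: e^(5t)·sin(2t)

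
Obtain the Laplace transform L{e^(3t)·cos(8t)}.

L{e^(at)·cos(ωt)} = (s-a)/((s-a)² + ω²), so L{e^(3t)·cos(8t)} = (s-3)/((s-3)² + 64)

Final answer: (s-3)/((s-3)² + 64)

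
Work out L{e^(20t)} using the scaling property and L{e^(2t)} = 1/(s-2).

Using L{f(at)} = (1/a)F(s/a) with a=10 and f(t) = e^(2t): L{e^(20t)} = (1/10) · 1/((s/10)-2) = (1/10) · 10/(s-20) = 1/(s-20)

Final answer: 1/(s-20)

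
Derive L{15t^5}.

L{t^n} = n!/s^(n+1). So L{15t^5} = 15·5!/s^6 = 1800/s^6

Final answer: 1800/s^6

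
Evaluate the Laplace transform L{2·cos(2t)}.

L{cos(ωt)} = s/(s² + ω²), so L{cos(2t)} = s/(s² + 4). Then L{2·cos(2t)} = 2·s/(s² + 4) = 2s/(s² + 4)

Final answer: 2s/(s² + 4)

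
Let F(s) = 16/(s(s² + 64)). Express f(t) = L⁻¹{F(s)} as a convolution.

16/(s(s² + 64)) = (1/s)·(16/(s² + 64)) = L{1}·L{2·sin(8t)}. So f(t) = 1*(2·sin(8t)) = ∫₀ᵗ 2·sin(8τ) dτ

Final answer: ∫₀ᵗ 2·sin(8τ) dτ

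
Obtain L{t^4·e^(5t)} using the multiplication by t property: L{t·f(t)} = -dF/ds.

Using L{t^n·e^(at)} = n!/(s-a)^(n+1), L{t^4·e^(5t)} = 24/(s-5)^5

Final answer: 24/(s-5)^5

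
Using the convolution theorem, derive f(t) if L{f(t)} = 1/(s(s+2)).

1/(s(s+2)) = (1/s)·(1/(s+2)) = L{1}·L{e^(-2t)}. By convolution, f(t) = 1*e^(-2t) = ∫₀ᵗ 1·e^(-2τ) dτ = (1 - e^(-2t))/2

Final answer: (1 - e^(-2t))/2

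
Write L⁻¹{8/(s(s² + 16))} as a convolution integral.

8/(s(s² + 16)) = (1/s)·(8/(s² + 16)) = L{1}·L{2·sin(4t)}. So f(t) = 1*(2·sin(4t)) = ∫₀ᵗ 2·sin(4τ) dτ

Final answer: ∫₀ᵗ 2·sin(4τ) dτ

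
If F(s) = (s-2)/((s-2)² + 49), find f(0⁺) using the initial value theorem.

f(0⁺) = lim_{s→∞} sF(s) = lim_{s→∞} s(s-2)/((s-2)² + 49) = 1

Final answer: 1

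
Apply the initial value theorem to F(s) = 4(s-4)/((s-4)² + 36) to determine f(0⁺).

f(0⁺) = lim_{s→∞} sF(s) = lim_{s→∞} 4s(s-4)/((s-4)² + 36) = 4

Final answer: 4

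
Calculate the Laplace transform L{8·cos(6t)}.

L{cos(ωt)} = s/(s² + ω²), so L{cos(6t)} = s/(s² + 36). Then L{8·cos(6t)} = 8·s/(s² + 36) = 8s/(s² + 36)

Final answer: 8s/(s² + 36)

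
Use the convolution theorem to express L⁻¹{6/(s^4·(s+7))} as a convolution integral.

6/(s^4·(s+7)) = (6/s^4)·(1/(s+7)) = L{t^3}·L{e^(-7t)}. So f(t) = t^3*e^(-7t) = ∫₀ᵗ τ^3·e^(-7(t-τ)) dτ

Final answer: ∫₀ᵗ τ^3·e^(-7(t-τ)) dτ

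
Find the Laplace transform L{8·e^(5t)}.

L{e^(at)} = 1/(s-a), so L{e^(5t)} = 1/(s-5). Then L{8·e^(5t)} = 8/(s-5)

Final answer: 8/(s-5)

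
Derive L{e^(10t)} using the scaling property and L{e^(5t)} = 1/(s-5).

Using L{f(at)} = (1/a)F(s/a) with a=2 and f(t) = e^(5t): L{e^(10t)} = (1/2) · 1/((s/2)-5) = (1/2) · 2/(s-10) = 1/(s-10)

Final answer: 1/(s-10)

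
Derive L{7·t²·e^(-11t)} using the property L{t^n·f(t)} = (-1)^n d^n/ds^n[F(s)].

L{e^(-11t)} = 1/(s+11). d/ds[1/(s+11)] = -1/(s+11)². d²/ds²[1/(s+11)] = 2/(s+11)³. So L{t²·e^(-11t)} = (-1)² · 2/(s+11)³ = 2/(s+11)³. Then L{7·t²·e^(-11t)} = 7·2/(s+11)³ = 14/(s+11)³

Final answer: 14/(s+11)³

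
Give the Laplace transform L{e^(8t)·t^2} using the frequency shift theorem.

L{e^(at)·t^n} = n!/(s-a)^(n+1), so L{e^(8t)·t^2} = 2/(s-8)^3

Final answer: 2/(s-8)^3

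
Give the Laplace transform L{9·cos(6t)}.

L{cos(ωt)} = s/(s² + ω²), so L{cos(6t)} = s/(s² + 36). Then L{9·cos(6t)} = 9·s/(s² + 36) = 9s/(s² + 36)

Final answer: 9s/(s² + 36)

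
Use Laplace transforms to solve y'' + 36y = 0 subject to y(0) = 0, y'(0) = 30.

L{y''} + 36L{y} = 0. s²Y - 0 - 30 + 36Y = 0. Y(s² + 36) = 30. Y = (30)/(s² + 36). Inverting: y(t) = 5sin(6t)

Final answer: y(t) = 5sin(6t)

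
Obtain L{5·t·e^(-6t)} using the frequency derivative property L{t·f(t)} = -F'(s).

L{e^(-6t)} = 1/(s+6). By frequency derivative: L{t·e^(-6t)} = -d/ds[1/(s+6)] = -(-1)/(s+6)² = 1/(s+6)². Then L{5·t·e^(-6t)} = 5·1/(s+6)² = 5/(s+6)²

Final answer: 5/(s+6)²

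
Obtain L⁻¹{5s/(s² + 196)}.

This is the form c·s/(s² + a²) with a = 14, c = 5. L⁻¹ = 5·cos(14t)

Final answer: 5·cos(14t)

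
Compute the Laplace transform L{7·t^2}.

L{t^n} = n!/s^(n+1), so L{t^2} = 2/s^3. Then L{7·t^2} = 7·2/s^3 = 14/s^3

Final answer: 14/s^3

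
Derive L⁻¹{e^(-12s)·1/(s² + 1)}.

L⁻¹{1/(s² + 1)} = sin(t). By the time shift theorem, L⁻¹{e^(-as)F(s)} = u(t-a)f(t-a) with a=12, so L⁻¹{e^(-12s)·1/(s² + 1)} = u(t-12)·sin((t-12))

Final answer: u(t-12)·sin((t-12))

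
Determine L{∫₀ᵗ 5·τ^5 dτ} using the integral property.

L{∫₀ᵗ f(τ)dτ} = F(s)/s with f(t) = 5t^5. F(s) = 600/s^6, so L{∫₀ᵗ 5·τ^5 dτ} = (600/s^6)/s = 600/s^7. (Check: ∫₀ᵗ 5·τ^5 dτ = 5t^6/6.)

Final answer: 600/s^7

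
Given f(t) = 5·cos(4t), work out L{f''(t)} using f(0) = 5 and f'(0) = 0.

F(s) = 5s/(s² + 16). L{f''(t)} = s²F(s) - sf(0) - f'(0) = 5s³/(s² + 16) - 5s = (5s³ - 5s(s² + 16))/(s² + 16) = -80s/(s² + 16)

Final answer: -80s/(s² + 16)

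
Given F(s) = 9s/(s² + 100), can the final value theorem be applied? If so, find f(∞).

The final value theorem requires all poles of sF(s) in the left half-plane. sF(s) = 9s²/(s² + 100) has poles at s = ±10i (imaginary axis). Theorem does NOT apply (oscillatory system).

Final answer: Not applicable (oscillatory)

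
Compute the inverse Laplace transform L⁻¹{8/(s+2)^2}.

L⁻¹{n!/(s-a)^(n+1)} = t^n·e^(at) with n=1, a=-2. So L⁻¹{1/(s+2)^2} = t·e^(-2t), and L⁻¹{8/(s+2)^2} = (8/1)·t·e^(-2t) = 8·t·e^(-2t)

Final answer: 8·t·e^(-2t)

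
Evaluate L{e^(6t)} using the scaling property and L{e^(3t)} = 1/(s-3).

Using L{f(at)} = (1/a)F(s/a) with a=2 and f(t) = e^(3t): L{e^(6t)} = (1/2) · 1/((s/2)-3) = (1/2) · 2/(s-6) = 1/(s-6)

Final answer: 1/(s-6)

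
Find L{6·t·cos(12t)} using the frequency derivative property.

L{cos(12t)} = s/(s² + 144). Derivative: d/ds[s/(s² + 144)] = [(s² + 144) - s·2s]/(s² + 144)² = (144 - s²)/(s² + 144)². So L{t·cos(12t)} = -F'(s) = (s² - 144)/(s² + 144)². Then L{6·t·cos(12t)} = 6·(s² - 144)/(s² + 144)²

Final answer: 6·(s² - 144)/(s² + 144)²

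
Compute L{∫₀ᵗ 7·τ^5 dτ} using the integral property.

L{∫₀ᵗ f(τ)dτ} = F(s)/s with f(t) = 7t^5. F(s) = 840/s^6, so L{∫₀ᵗ 7·τ^5 dτ} = (840/s^6)/s = 840/s^7. (Check: ∫₀ᵗ 7·τ^5 dτ = 7t^6/6.)

Final answer: 840/s^7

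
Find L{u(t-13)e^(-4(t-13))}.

u(t-a)f(t-a) with f(t)=e^(-4t). L{e^(-4t)} = 1/(s+4). By time shift: e^(-13s)/(s+4)

Final answer: e^(-13s)/(s+4)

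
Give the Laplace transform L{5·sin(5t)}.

L{sin(ωt)} = ω/(s² + ω²), so L{sin(5t)} = 5/(s² + 25). Then L{5·sin(5t)} = 5·5/(s² + 25) = 25/(s² + 25)

Final answer: 25/(s² + 25)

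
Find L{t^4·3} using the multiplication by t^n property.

L{3} = 3/s. d^1/ds^1[1/s] = -1/s². d^2/ds^2[1/s] = 2/s^3. d^3/ds^3[1/s] = -6/s^4. d^4/ds^4[1/s] = 24/s^5. So L{t^4} = (-1)^{4}·24/s^5 = 24/s^5. Then L{t^4·3} = 3·24/s^5 = 72/s^5

Final answer: 72/s^5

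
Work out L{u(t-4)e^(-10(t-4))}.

u(t-a)f(t-a) with f(t)=e^(-10t). L{e^(-10t)} = 1/(s+10). By time shift: e^(-4s)/(s+10)

Final answer: e^(-4s)/(s+10)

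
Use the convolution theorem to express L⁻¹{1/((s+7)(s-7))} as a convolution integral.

1/((s+7)(s-7)) = (1/(s+7))·(1/(s-7)) = L{e^(-7t)}·L{e^(7t)}. So f(t) = e^(-7t)*e^(7t) = ∫₀ᵗ e^(-7τ)·e^(7(t-τ)) dτ

Final answer: ∫₀ᵗ e^(-7τ)·e^(7(t-τ)) dτ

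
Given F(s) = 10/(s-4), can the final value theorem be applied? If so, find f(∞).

sF(s) = 10s/(s-4) has a pole at s = 4 in the right half-plane. Theorem does NOT apply (unstable system; f(t) = 10·e^(4t) grows without bound).

Final answer: Not applicable (unstable)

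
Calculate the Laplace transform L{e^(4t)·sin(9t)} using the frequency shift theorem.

Frequency shift: L{e^(at)f(t)} = F(s-a). L{e^(4t)·sin(9t)} = 9/((s-4)² + 81)

Final answer: 9/((s-4)² + 81)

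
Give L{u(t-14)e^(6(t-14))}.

u(t-a)f(t-a) with f(t)=e^(6t). L{e^(6t)} = 1/(s-6). By time shift: e^(-14s)/(s-6)

Final answer: e^(-14s)/(s-6)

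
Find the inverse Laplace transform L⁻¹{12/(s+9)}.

L⁻¹{1/(s-a)} = e^(at), so L⁻¹{1/(s+9)} = e^(-9t), and L⁻¹{12/(s+9)} = 12·e^(-9t)

Final answer: 12·e^(-9t)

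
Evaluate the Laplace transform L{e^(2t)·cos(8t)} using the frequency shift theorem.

Frequency shift: L{e^(at)f(t)} = F(s-a). L{e^(2t)·cos(8t)} = (s-2)/((s-2)² + 64)

Final answer: (s-2)/((s-2)² + 64)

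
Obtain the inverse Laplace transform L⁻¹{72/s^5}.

L⁻¹{n!/s^(n+1)} = t^n with n=4. So L⁻¹{24/s^5} = t^4, and L⁻¹{72/s^5} = (72/24)·t^4 = 3·t^4

Final answer: 3·t^4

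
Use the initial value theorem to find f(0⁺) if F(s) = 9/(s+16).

f(0⁺) = lim_{s→∞} s·9/(s+16) = lim_{s→∞} 9s/(s+16) = 9

Final answer: 9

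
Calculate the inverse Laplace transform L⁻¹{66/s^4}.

L⁻¹{n!/s^(n+1)} = t^n with n=3. So L⁻¹{6/s^4} = t^3, and L⁻¹{66/s^4} = (66/6)·t^3 = 11·t^3

Final answer: 11·t^3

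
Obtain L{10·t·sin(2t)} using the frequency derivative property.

L{sin(2t)} = 2/(s² + 4). By L{t·f(t)} = -F'(s): -d/ds[2/(s² + 4)] = -(2)·(-2s)/(s² + 4)² = 4s/(s² + 4)². Then L{10·t·sin(2t)} = 10·4s/(s² + 4)² = 40s/(s² + 4)²

Final answer: 40s/(s² + 4)²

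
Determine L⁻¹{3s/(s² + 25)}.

This is the form c·s/(s² + a²) with a = 5, c = 3. L⁻¹ = 3·cos(5t)

Final answer: 3·cos(5t)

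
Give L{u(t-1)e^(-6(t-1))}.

u(t-a)f(t-a) with f(t)=e^(-6t). L{e^(-6t)} = 1/(s+6). By time shift: e^(-s)/(s+6)

Final answer: e^(-s)/(s+6)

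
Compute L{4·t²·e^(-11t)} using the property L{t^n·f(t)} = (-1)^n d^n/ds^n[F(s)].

L{e^(-11t)} = 1/(s+11). d/ds[1/(s+11)] = -1/(s+11)². d²/ds²[1/(s+11)] = 2/(s+11)³. So L{t²·e^(-11t)} = (-1)² · 2/(s+11)³ = 2/(s+11)³. Then L{4·t²·e^(-11t)} = 4·2/(s+11)³ = 8/(s+11)³

Final answer: 8/(s+11)³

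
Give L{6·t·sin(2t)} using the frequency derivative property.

L{sin(2t)} = 2/(s² + 4). By L{t·f(t)} = -F'(s): -d/ds[2/(s² + 4)] = -(2)·(-2s)/(s² + 4)² = 4s/(s² + 4)². Then L{6·t·sin(2t)} = 6·4s/(s² + 4)² = 24s/(s² + 4)²

Final answer: 24s/(s² + 4)²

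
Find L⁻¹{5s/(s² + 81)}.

This is the form c·s/(s² + a²) with a = 9, c = 5. L⁻¹ = 5·cos(9t)

Final answer: 5·cos(9t)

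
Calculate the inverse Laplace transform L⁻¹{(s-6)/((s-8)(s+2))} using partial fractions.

Using partial fractions, f(t) = (2e^(8t) + 8e^(-2t))/10

Final answer: (2e^(8t) + 8e^(-2t))/10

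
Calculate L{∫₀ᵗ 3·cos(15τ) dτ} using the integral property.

L{∫₀ᵗ f(τ)dτ} = F(s)/s with F(s) = 3s/(s² + 225), so the result is (3s/(s² + 225))/s = 3/(s² + 225)

Final answer: 3/(s² + 225)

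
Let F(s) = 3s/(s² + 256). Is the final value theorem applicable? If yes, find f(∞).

The final value theorem requires all poles of sF(s) in the left half-plane. sF(s) = 3s²/(s² + 256) has poles at s = ±16i (imaginary axis). Theorem does NOT apply (oscillatory system).

Final answer: Not applicable (oscillatory)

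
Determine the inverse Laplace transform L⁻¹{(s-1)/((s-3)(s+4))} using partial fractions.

Using partial fractions, f(t) = (2e^(3t) + 5e^(-4t))/7

Final answer: (2e^(3t) + 5e^(-4t))/7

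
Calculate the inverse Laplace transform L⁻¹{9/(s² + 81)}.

L⁻¹{9/(s² + 81)} = sin(9t)

Final answer: sin(9t)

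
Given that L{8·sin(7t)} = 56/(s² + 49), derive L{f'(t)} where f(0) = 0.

L{f'(t)} = s·F(s) - f(0) = s·56/(s² + 49) - 0 = 56s/(s² + 49)

Final answer: 56s/(s² + 49)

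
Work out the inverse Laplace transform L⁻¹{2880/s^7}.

L⁻¹{n!/s^(n+1)} = t^n with n=6. So L⁻¹{720/s^7} = t^6, and L⁻¹{2880/s^7} = (2880/720)·t^6 = 4·t^6

Final answer: 4·t^6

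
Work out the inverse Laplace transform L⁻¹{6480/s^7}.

L⁻¹{n!/s^(n+1)} = t^n with n=6. So L⁻¹{720/s^7} = t^6, and L⁻¹{6480/s^7} = (6480/720)·t^6 = 9·t^6

Final answer: 9·t^6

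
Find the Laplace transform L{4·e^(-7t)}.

L{e^(at)} = 1/(s-a), so L{e^(-7t)} = 1/(s+7). Then L{4·e^(-7t)} = 4/(s+7)

Final answer: 4/(s+7)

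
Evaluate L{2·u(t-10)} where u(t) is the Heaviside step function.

L{u(t-a)} = e^(-as)/s. Here a=10, so L{u(t-10)} = e^(-10s)/s, and L{2·u(t-10)} = 2·e^(-10s)/s

Final answer: 2·e^(-10s)/s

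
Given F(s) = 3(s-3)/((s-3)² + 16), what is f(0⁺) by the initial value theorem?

f(0⁺) = lim_{s→∞} sF(s) = lim_{s→∞} 3s(s-3)/((s-3)² + 16) = 3

Final answer: 3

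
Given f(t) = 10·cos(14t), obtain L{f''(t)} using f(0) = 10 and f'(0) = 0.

F(s) = 10s/(s² + 196). L{f''(t)} = s²F(s) - sf(0) - f'(0) = 10s³/(s² + 196) - 10s = (10s³ - 10s(s² + 196))/(s² + 196) = -1960s/(s² + 196)

Final answer: -1960s/(s² + 196)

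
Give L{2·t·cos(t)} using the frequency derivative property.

L{cos(t)} = s/(s² + 1). Derivative: d/ds[s/(s² + 1)] = [(s² + 1) - s·2s]/(s² + 1)² = (1 - s²)/(s² + 1)². So L{t·cos(t)} = -F'(s) = (s² - 1)/(s² + 1)². Then L{2·t·cos(t)} = 2·(s² - 1)/(s² + 1)²

Final answer: 2·(s² - 1)/(s² + 1)²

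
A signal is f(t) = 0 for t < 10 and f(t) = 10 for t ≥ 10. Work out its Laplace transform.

f(t) = 10·u(t-10). L{u(t-10)} = e^(-10s)/s, so L{f(t)} = 10·e^(-10s)/s

Final answer: 10·e^(-10s)/s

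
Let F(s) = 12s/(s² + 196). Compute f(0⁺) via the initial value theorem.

f(0⁺) = lim_{s→∞} s·12s/(s² + 196) = lim_{s→∞} 12s²/(s² + 196) = 12

Final answer: 12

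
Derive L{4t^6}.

L{t^n} = n!/s^(n+1). So L{4t^6} = 4·6!/s^7 = 2880/s^7

Final answer: 2880/s^7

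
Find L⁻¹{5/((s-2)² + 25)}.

Form: b/((s-a)² + b²) → e^(at)sin(bt). With a=2, b=5

Final answer: e^(2t)·sin(5t)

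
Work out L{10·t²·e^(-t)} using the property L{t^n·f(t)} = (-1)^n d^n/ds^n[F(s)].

L{e^(-t)} = 1/(s+1). d/ds[1/(s+1)] = -1/(s+1)². d²/ds²[1/(s+1)] = 2/(s+1)³. So L{t²·e^(-t)} = (-1)² · 2/(s+1)³ = 2/(s+1)³. Then L{10·t²·e^(-t)} = 10·2/(s+1)³ = 20/(s+1)³

Final answer: 20/(s+1)³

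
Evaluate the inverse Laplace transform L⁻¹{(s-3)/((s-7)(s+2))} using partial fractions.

Using partial fractions, f(t) = (4e^(7t) + 5e^(-2t))/9

Final answer: (4e^(7t) + 5e^(-2t))/9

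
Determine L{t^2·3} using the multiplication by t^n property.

L{3} = 3/s. d^1/ds^1[1/s] = -1/s². d^2/ds^2[1/s] = 2/s^3. So L{t^2} = (-1)^{2}·2/s^3 = 2/s^3. Then L{t^2·3} = 3·2/s^3 = 6/s^3

Final answer: 6/s^3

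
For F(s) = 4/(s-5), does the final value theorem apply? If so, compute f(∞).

sF(s) = 4s/(s-5) has a pole at s = 5 in the right half-plane. Theorem does NOT apply (unstable system; f(t) = 4·e^(5t) grows without bound).

Final answer: Not applicable (unstable)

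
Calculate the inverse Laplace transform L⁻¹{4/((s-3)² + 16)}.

Using frequency shift, L⁻¹{4/((s-3)² + 16)} = e^(3t)·sin(4t)

Final answer: e^(3t)·sin(4t)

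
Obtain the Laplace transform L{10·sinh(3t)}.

L{sinh(ωt)} = ω/(s² - ω²), so L{sinh(3t)} = 3/(s² - 9). Then L{10·sinh(3t)} = 10·3/(s² - 9) = 30/(s² - 9)

Final answer: 30/(s² - 9)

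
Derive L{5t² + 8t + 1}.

L{5t² + 8t + 1} = 5·2/s³ + 8/s² + 1/s = 10/s³ + 8/s² + 1/s

Final answer: 10/s³ + 8/s² + 1/s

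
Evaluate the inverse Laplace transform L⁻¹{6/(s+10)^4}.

L⁻¹{n!/(s-a)^(n+1)} = t^n·e^(at) with n=3, a=-10. So L⁻¹{6/(s+10)^4} = t^3·e^(-10t)

Final answer: t^3·e^(-10t)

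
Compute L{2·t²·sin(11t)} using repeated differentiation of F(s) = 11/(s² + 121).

F(s) = 11/(s² + 121). F'(s) = -22s/(s² + 121)². F''(s) = -22(121 - 3s²)/(s² + 121)³ = (66s² - 2662)/(s² + 121)³. So L{t²·sin(11t)} = (-1)² F''(s) = (66s² - 2662)/(s² + 121)³. Then L{2·t²·sin(11t)} = 2·(66s² - 2662)/(s² + 121)³ = (132s² - 5324)/(s² + 121)³

Final answer: (132s² - 5324)/(s² + 121)³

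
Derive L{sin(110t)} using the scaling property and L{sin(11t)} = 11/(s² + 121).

Using L{f(at)} = (1/a)F(s/a) with a=10: L{sin(110t)} = (1/10) · 11/((s/10)² + 121) = (1/10) · 11·100/(s² + 12100) = 110/(s² + 12100)

Final answer: 110/(s² + 12100)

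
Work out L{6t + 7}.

L{6t + 7} = 6·L{t} + 7·L{1} = 6/s² + 7/s

Final answer: 6/s² + 7/s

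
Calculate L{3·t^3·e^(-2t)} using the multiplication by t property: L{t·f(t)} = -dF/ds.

Using L{t^n·e^(at)} = n!/(s-a)^(n+1), L{t^3·e^(-2t)} = 6/(s+2)^4, so L{3·t^3·e^(-2t)} = 3·6/(s+2)^4 = 18/(s+2)^4

Final answer: 18/(s+2)^4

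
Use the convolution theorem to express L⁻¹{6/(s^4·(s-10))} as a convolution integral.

6/(s^4·(s-10)) = (6/s^4)·(1/(s-10)) = L{t^3}·L{e^(10t)}. So f(t) = t^3*e^(10t) = ∫₀ᵗ τ^3·e^(10(t-τ)) dτ

Final answer: ∫₀ᵗ τ^3·e^(10(t-τ)) dτ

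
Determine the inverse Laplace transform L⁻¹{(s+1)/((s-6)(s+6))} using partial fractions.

Using partial fractions, f(t) = (7e^(6t) + 5e^(-6t))/12

Final answer: (7e^(6t) + 5e^(-6t))/12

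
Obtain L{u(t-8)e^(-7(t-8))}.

u(t-a)f(t-a) with f(t)=e^(-7t). L{e^(-7t)} = 1/(s+7). By time shift: e^(-8s)/(s+7)

Final answer: e^(-8s)/(s+7)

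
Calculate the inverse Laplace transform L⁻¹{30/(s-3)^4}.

L⁻¹{n!/(s-a)^(n+1)} = t^n·e^(at) with n=3, a=3. So L⁻¹{6/(s-3)^4} = t^3·e^(3t), and L⁻¹{30/(s-3)^4} = (30/6)·t^3·e^(3t) = 5·t^3·e^(3t)

Final answer: 5·t^3·e^(3t)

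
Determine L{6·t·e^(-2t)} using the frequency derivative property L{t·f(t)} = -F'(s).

L{e^(-2t)} = 1/(s+2). By frequency derivative: L{t·e^(-2t)} = -d/ds[1/(s+2)] = -(-1)/(s+2)² = 1/(s+2)². Then L{6·t·e^(-2t)} = 6·1/(s+2)² = 6/(s+2)²

Final answer: 6/(s+2)²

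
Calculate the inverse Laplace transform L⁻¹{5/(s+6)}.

L⁻¹{1/(s-a)} = e^(at), so L⁻¹{1/(s+6)} = e^(-6t), and L⁻¹{5/(s+6)} = 5·e^(-6t)

Final answer: 5·e^(-6t)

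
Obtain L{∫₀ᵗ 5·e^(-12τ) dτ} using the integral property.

L{∫₀ᵗ f(τ)dτ} = F(s)/s with F(s) = 5/(s+12), so L{∫₀ᵗ 5·e^(-12τ) dτ} = 5/(s(s+12))

Final answer: 5/(s(s+12))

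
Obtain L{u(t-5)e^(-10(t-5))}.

u(t-a)f(t-a) with f(t)=e^(-10t). L{e^(-10t)} = 1/(s+10). By time shift: e^(-5s)/(s+10)

Final answer: e^(-5s)/(s+10)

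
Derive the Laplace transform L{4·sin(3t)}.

L{sin(ωt)} = ω/(s² + ω²), so L{sin(3t)} = 3/(s² + 9). Then L{4·sin(3t)} = 4·3/(s² + 9) = 12/(s² + 9)

Final answer: 12/(s² + 9)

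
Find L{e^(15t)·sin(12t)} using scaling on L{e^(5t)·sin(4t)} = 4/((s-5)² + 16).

Scaling with a=3: L{e^(15t)·sin(12t)} = (1/3) · 4/((s/3-5)² + 16). Simplifying: 12/((s-15)² + 144)

Final answer: 12/((s-15)² + 144)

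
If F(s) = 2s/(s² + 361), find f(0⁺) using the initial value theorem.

f(0⁺) = lim_{s→∞} s·2s/(s² + 361) = lim_{s→∞} 2s²/(s² + 361) = 2

Final answer: 2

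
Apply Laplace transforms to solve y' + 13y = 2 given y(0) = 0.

sY + 13Y = 2/s. Y = 2/(s(s+13)). Partial fractions: Y = 2/13/s - 2/13/(s+13)

Final answer: y(t) = 2/13(1 - e^(-13t))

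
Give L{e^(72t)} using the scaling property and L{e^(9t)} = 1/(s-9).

Using L{f(at)} = (1/a)F(s/a) with a=8 and f(t) = e^(9t): L{e^(72t)} = (1/8) · 1/((s/8)-9) = (1/8) · 8/(s-72) = 1/(s-72)

Final answer: 1/(s-72)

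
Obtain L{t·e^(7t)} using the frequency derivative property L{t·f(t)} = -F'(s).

L{e^(7t)} = 1/(s-7). By frequency derivative: L{t·e^(7t)} = -d/ds[1/(s-7)] = -(-1)/(s-7)² = 1/(s-7)²

Final answer: 1/(s-7)²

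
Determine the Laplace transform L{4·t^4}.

L{t^n} = n!/s^(n+1), so L{t^4} = 24/s^5. Then L{4·t^4} = 4·24/s^5 = 96/s^5

Final answer: 96/s^5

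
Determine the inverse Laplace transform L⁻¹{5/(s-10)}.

L⁻¹{1/(s-a)} = e^(at), so L⁻¹{1/(s-10)} = e^(10t), and L⁻¹{5/(s-10)} = 5·e^(10t)

Final answer: 5·e^(10t)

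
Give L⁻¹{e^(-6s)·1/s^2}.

L⁻¹{1/s^2} = t. By the time shift theorem, L⁻¹{e^(-as)F(s)} = u(t-a)f(t-a) with a=6, so L⁻¹{e^(-6s)·1/s^2} = u(t-6)·(t-6)

Final answer: u(t-6)·(t-6)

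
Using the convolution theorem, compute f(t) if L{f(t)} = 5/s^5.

5/s^5 = (5/s)·(1/s^4) = L{5}·L{t^3/6}. By convolution, f(t) = 5*t^3/6 = ∫₀ᵗ 5·τ^3/6 dτ = 5·t^4/24

Final answer: 5·t^4/24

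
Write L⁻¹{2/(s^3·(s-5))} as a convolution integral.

2/(s^3·(s-5)) = (2/s^3)·(1/(s-5)) = L{t^2}·L{e^(5t)}. So f(t) = t^2*e^(5t) = ∫₀ᵗ τ^2·e^(5(t-τ)) dτ

Final answer: ∫₀ᵗ τ^2·e^(5(t-τ)) dτ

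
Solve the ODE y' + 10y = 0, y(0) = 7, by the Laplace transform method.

L{y'} + 10L{y} = 0. sY - 7 + 10Y = 0. Y(s+10) = 7. Y = 7/(s+10)

Final answer: y(t) = 7e^(-10t)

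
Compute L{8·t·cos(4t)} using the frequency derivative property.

L{cos(4t)} = s/(s² + 16). Derivative: d/ds[s/(s² + 16)] = [(s² + 16) - s·2s]/(s² + 16)² = (16 - s²)/(s² + 16)². So L{t·cos(4t)} = -F'(s) = (s² - 16)/(s² + 16)². Then L{8·t·cos(4t)} = 8·(s² - 16)/(s² + 16)²

Final answer: 8·(s² - 16)/(s² + 16)²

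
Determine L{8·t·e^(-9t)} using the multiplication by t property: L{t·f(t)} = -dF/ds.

Using L{t^n·e^(at)} = n!/(s-a)^(n+1), L{t·e^(-9t)} = 1/(s+9)^2, so L{8·t·e^(-9t)} = 8·1/(s+9)^2 = 8/(s+9)^2

Final answer: 8/(s+9)^2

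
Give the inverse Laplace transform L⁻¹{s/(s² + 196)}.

L⁻¹{s/(s² + 196)} = cos(14t)

Final answer: cos(14t)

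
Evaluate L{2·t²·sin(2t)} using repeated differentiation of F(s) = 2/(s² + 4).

F(s) = 2/(s² + 4). F'(s) = -4s/(s² + 4)². F''(s) = -4(4 - 3s²)/(s² + 4)³ = (12s² - 16)/(s² + 4)³. So L{t²·sin(2t)} = (-1)² F''(s) = (12s² - 16)/(s² + 4)³. Then L{2·t²·sin(2t)} = 2·(12s² - 16)/(s² + 4)³ = (24s² - 32)/(s² + 4)³

Final answer: (24s² - 32)/(s² + 4)³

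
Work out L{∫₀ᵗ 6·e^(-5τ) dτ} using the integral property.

L{∫₀ᵗ f(τ)dτ} = F(s)/s with F(s) = 6/(s+5), so L{∫₀ᵗ 6·e^(-5τ) dτ} = 6/(s(s+5))

Final answer: 6/(s(s+5))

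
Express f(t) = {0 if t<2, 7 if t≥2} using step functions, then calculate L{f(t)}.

f(t) = 7·u(t-2). L{u(t-2)} = e^(-2s)/s, so L{f(t)} = 7·e^(-2s)/s

Final answer: 7·e^(-2s)/s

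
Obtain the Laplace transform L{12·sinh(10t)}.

L{sinh(ωt)} = ω/(s² - ω²), so L{sinh(10t)} = 10/(s² - 100). Then L{12·sinh(10t)} = 12·10/(s² - 100) = 120/(s² - 100)

Final answer: 120/(s² - 100)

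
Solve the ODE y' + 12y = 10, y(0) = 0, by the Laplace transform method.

sY + 12Y = 10/s. Y = 10/(s(s+12)). Partial fractions: Y = 5/6/s - 5/6/(s+12)

Final answer: y(t) = 5/6(1 - e^(-12t))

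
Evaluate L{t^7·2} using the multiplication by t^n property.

L{2} = 2/s. d^1/ds^1[1/s] = -1/s². d^2/ds^2[1/s] = 2/s^3. d^3/ds^3[1/s] = -6/s^4. d^4/ds^4[1/s] = 24/s^5. d^5/ds^5[1/s] = -120/s^6. d^6/ds^6[1/s] = 720/s^7. d^7/ds^7[1/s] = -5040/s^8. So L{t^7} = (-1)^{7}·-5040/s^8 = 5040/s^8. Then L{t^7·2} = 2·5040/s^8 = 10080/s^8

Final answer: 10080/s^8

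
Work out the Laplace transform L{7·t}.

L{t^n} = n!/s^(n+1), so L{t} = 1/s^2. Then L{7·t} = 7·1/s^2 = 7/s^2

Final answer: 7/s^2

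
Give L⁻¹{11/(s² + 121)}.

This is the form c·a/(s² + a²) with a = 11. L⁻¹ = sin(11t)

Final answer: sin(11t)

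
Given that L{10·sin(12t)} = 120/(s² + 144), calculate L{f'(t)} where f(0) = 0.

L{f'(t)} = s·F(s) - f(0) = s·120/(s² + 144) - 0 = 120s/(s² + 144)

Final answer: 120s/(s² + 144)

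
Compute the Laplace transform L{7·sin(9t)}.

L{sin(ωt)} = ω/(s² + ω²), so L{sin(9t)} = 9/(s² + 81). Then L{7·sin(9t)} = 7·9/(s² + 81) = 63/(s² + 81)

Final answer: 63/(s² + 81)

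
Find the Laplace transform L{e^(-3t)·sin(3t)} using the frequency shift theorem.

Frequency shift: L{e^(at)f(t)} = F(s-a). L{e^(-3t)·sin(3t)} = 3/((s+3)² + 9)

Final answer: 3/((s+3)² + 9)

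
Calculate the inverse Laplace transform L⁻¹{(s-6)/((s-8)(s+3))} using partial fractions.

Using partial fractions, f(t) = (2e^(8t) + 9e^(-3t))/11

Final answer: (2e^(8t) + 9e^(-3t))/11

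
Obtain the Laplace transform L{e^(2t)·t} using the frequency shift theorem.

L{e^(at)·t^n} = n!/(s-a)^(n+1), so L{e^(2t)·t} = 1/(s-2)^2

Final answer: 1/(s-2)^2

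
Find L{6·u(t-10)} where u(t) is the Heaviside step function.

L{u(t-a)} = e^(-as)/s. Here a=10, so L{u(t-10)} = e^(-10s)/s, and L{6·u(t-10)} = 6·e^(-10s)/s

Final answer: 6·e^(-10s)/s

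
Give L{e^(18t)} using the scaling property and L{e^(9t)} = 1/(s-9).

Using L{f(at)} = (1/a)F(s/a) with a=2 and f(t) = e^(9t): L{e^(18t)} = (1/2) · 1/((s/2)-9) = (1/2) · 2/(s-18) = 1/(s-18)

Final answer: 1/(s-18)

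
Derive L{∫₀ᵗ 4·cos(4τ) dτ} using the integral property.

L{∫₀ᵗ f(τ)dτ} = F(s)/s with F(s) = 4s/(s² + 16), so the result is (4s/(s² + 16))/s = 4/(s² + 16)

Final answer: 4/(s² + 16)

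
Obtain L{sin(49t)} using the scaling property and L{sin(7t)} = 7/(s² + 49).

Using L{f(at)} = (1/a)F(s/a) with a=7: L{sin(49t)} = (1/7) · 7/((s/7)² + 49) = (1/7) · 7·49/(s² + 2401) = 49/(s² + 2401)

Final answer: 49/(s² + 2401)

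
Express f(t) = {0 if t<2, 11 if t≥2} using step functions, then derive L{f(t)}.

f(t) = 11·u(t-2). L{u(t-2)} = e^(-2s)/s, so L{f(t)} = 11·e^(-2s)/s

Final answer: 11·e^(-2s)/s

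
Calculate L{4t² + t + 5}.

L{4t² + t + 5} = 4·2/s³ + 1/s² + 5/s = 8/s³ + 1/s² + 5/s

Final answer: 8/s³ + 1/s² + 5/s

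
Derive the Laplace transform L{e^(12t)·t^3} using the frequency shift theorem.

L{e^(at)·t^n} = n!/(s-a)^(n+1), so L{e^(12t)·t^3} = 6/(s-12)^4

Final answer: 6/(s-12)^4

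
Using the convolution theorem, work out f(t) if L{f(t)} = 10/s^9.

10/s^9 = (10/s)·(1/s^8) = L{10}·L{t^7/5040}. By convolution, f(t) = 10*t^7/5040 = ∫₀ᵗ 10·τ^7/5040 dτ = 10·t^8/40320

Final answer: 10·t^8/40320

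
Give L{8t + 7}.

L{8t + 7} = 8·L{t} + 7·L{1} = 8/s² + 7/s

Final answer: 8/s² + 7/s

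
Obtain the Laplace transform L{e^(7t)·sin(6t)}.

L{e^(at)·sin(ωt)} = ω/((s-a)² + ω²), so L{e^(7t)·sin(6t)} = 6/((s-7)² + 36)

Final answer: 6/((s-7)² + 36)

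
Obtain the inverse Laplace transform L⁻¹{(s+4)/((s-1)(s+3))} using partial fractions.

Using partial fractions, f(t) = (5e^t - e^(-3t))/4

Final answer: (5e^t - e^(-3t))/4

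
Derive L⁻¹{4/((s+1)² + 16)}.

Form: b/((s-a)² + b²) → e^(at)sin(bt). With a=-1, b=4

Final answer: e^(-t)·sin(4t)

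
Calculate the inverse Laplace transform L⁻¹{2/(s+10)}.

L⁻¹{1/(s-a)} = e^(at), so L⁻¹{1/(s+10)} = e^(-10t), and L⁻¹{2/(s+10)} = 2·e^(-10t)

Final answer: 2·e^(-10t)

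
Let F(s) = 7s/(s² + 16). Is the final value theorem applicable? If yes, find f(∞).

The final value theorem requires all poles of sF(s) in the left half-plane. sF(s) = 7s²/(s² + 16) has poles at s = ±4i (imaginary axis). Theorem does NOT apply (oscillatory system).

Final answer: Not applicable (oscillatory)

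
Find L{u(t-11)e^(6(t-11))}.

u(t-a)f(t-a) with f(t)=e^(6t). L{e^(6t)} = 1/(s-6). By time shift: e^(-11s)/(s-6)

Final answer: e^(-11s)/(s-6)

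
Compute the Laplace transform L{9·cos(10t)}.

L{cos(ωt)} = s/(s² + ω²), so L{cos(10t)} = s/(s² + 100). Then L{9·cos(10t)} = 9·s/(s² + 100) = 9s/(s² + 100)

Final answer: 9s/(s² + 100)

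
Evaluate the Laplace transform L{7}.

L{7} = 7 · L{1} = 7/s

Final answer: 7/s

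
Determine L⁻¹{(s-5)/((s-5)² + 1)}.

Using frequency shift: L⁻¹{(s-a)/((s-a)² + b²)} = e^(at)cos(bt). Here a=5, b=1

Final answer: e^(5t)·cos(t)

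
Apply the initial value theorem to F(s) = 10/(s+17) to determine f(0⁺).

f(0⁺) = lim_{s→∞} s·10/(s+17) = lim_{s→∞} 10s/(s+17) = 10

Final answer: 10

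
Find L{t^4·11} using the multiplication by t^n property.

L{11} = 11/s. d^1/ds^1[1/s] = -1/s². d^2/ds^2[1/s] = 2/s^3. d^3/ds^3[1/s] = -6/s^4. d^4/ds^4[1/s] = 24/s^5. So L{t^4} = (-1)^{4}·24/s^5 = 24/s^5. Then L{t^4·11} = 11·24/s^5 = 264/s^5

Final answer: 264/s^5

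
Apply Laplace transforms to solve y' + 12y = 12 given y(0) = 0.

sY + 12Y = 12/s. Y = 12/(s(s+12)). Partial fractions: Y = 1/s - 1/(s+12)

Final answer: y(t) = (1 - e^(-12t))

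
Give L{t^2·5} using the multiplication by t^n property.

L{5} = 5/s. d^1/ds^1[1/s] = -1/s². d^2/ds^2[1/s] = 2/s^3. So L{t^2} = (-1)^{2}·2/s^3 = 2/s^3. Then L{t^2·5} = 5·2/s^3 = 10/s^3

Final answer: 10/s^3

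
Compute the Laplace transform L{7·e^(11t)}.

L{e^(at)} = 1/(s-a), so L{e^(11t)} = 1/(s-11). Then L{7·e^(11t)} = 7/(s-11)

Final answer: 7/(s-11)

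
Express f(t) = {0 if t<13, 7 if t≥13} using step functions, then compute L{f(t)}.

f(t) = 7·u(t-13). L{u(t-13)} = e^(-13s)/s, so L{f(t)} = 7·e^(-13s)/s

Final answer: 7·e^(-13s)/s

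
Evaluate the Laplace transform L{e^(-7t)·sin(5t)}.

L{e^(at)·sin(ωt)} = ω/((s-a)² + ω²), so L{e^(-7t)·sin(5t)} = 5/((s+7)² + 25)

Final answer: 5/((s+7)² + 25)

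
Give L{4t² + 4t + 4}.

L{4t² + 4t + 4} = 4·2/s³ + 4/s² + 4/s = 8/s³ + 4/s² + 4/s

Final answer: 8/s³ + 4/s² + 4/s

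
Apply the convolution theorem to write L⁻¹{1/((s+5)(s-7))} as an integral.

1/((s+5)(s-7)) = (1/(s+5))·(1/(s-7)) = L{e^(-5t)}·L{e^(7t)}. So f(t) = e^(-5t)*e^(7t) = ∫₀ᵗ e^(-5τ)·e^(7(t-τ)) dτ

Final answer: ∫₀ᵗ e^(-5τ)·e^(7(t-τ)) dτ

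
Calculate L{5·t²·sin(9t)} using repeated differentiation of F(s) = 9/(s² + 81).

F(s) = 9/(s² + 81). F'(s) = -18s/(s² + 81)². F''(s) = -18(81 - 3s²)/(s² + 81)³ = (54s² - 1458)/(s² + 81)³. So L{t²·sin(9t)} = (-1)² F''(s) = (54s² - 1458)/(s² + 81)³. Then L{5·t²·sin(9t)} = 5·(54s² - 1458)/(s² + 81)³ = (270s² - 7290)/(s² + 81)³

Final answer: (270s² - 7290)/(s² + 81)³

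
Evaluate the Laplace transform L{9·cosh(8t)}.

L{cosh(ωt)} = s/(s² - ω²), so L{cosh(8t)} = s/(s² - 64). Then L{9·cosh(8t)} = 9·s/(s² - 64) = 9s/(s² - 64)

Final answer: 9s/(s² - 64)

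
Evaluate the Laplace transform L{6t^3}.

L{6t^3} = 6 · L{t^3} = 6 · 6/s^4 = 36/s^4

Final answer: 36/s^4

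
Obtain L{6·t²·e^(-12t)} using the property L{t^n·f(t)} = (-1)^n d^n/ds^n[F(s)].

L{e^(-12t)} = 1/(s+12). d/ds[1/(s+12)] = -1/(s+12)². d²/ds²[1/(s+12)] = 2/(s+12)³. So L{t²·e^(-12t)} = (-1)² · 2/(s+12)³ = 2/(s+12)³. Then L{6·t²·e^(-12t)} = 6·2/(s+12)³ = 12/(s+12)³

Final answer: 12/(s+12)³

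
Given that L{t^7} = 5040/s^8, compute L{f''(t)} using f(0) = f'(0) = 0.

L{f''(t)} = s²F(s) - sf(0) - f'(0) = s²·5040/s^8 - 0 - 0 = 5040/s^6

Final answer: 5040/s^6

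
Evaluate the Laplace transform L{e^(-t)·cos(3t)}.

L{e^(at)·cos(ωt)} = (s-a)/((s-a)² + ω²), so L{e^(-t)·cos(3t)} = (s+1)/((s+1)² + 9)

Final answer: (s+1)/((s+1)² + 9)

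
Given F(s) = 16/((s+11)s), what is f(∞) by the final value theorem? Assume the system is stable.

f(∞) = lim_{s→0} sF(s) = lim_{s→0} 16/(s+11) = 16/11

Final answer: 16/11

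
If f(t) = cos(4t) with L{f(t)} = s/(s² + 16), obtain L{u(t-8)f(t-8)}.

Time shift theorem: L{u(t-a)f(t-a)} = e^(-as)F(s). Here a=8, F(s) = s/(s² + 16), so L{u(t-8)f(t-8)} = e^(-8s)·s/(s² + 16)

Final answer: e^(-8s)·s/(s² + 16)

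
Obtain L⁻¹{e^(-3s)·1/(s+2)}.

L⁻¹{1/(s+2)} = e^(-2t). By the time shift theorem, L⁻¹{e^(-as)F(s)} = u(t-a)f(t-a) with a=3, so L⁻¹{e^(-3s)·1/(s+2)} = u(t-3)·e^(-2(t-3))

Final answer: u(t-3)·e^(-2(t-3))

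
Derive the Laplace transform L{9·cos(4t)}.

L{cos(ωt)} = s/(s² + ω²), so L{cos(4t)} = s/(s² + 16). Then L{9·cos(4t)} = 9·s/(s² + 16) = 9s/(s² + 16)

Final answer: 9s/(s² + 16)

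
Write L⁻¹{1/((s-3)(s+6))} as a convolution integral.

1/((s-3)(s+6)) = (1/(s-3))·(1/(s+6)) = L{e^(3t)}·L{e^(-6t)}. So f(t) = e^(3t)*e^(-6t) = ∫₀ᵗ e^(3τ)·e^(-6(t-τ)) dτ

Final answer: ∫₀ᵗ e^(3τ)·e^(-6(t-τ)) dτ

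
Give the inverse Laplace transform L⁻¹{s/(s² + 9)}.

L⁻¹{s/(s² + 9)} = cos(3t)

Final answer: cos(3t)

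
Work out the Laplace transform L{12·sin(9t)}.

L{sin(ωt)} = ω/(s² + ω²), so L{sin(9t)} = 9/(s² + 81). Then L{12·sin(9t)} = 12·9/(s² + 81) = 108/(s² + 81)

Final answer: 108/(s² + 81)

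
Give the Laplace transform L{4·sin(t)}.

L{sin(ωt)} = ω/(s² + ω²), so L{sin(t)} = 1/(s² + 1). Then L{4·sin(t)} = 4·1/(s² + 1) = 4/(s² + 1)

Final answer: 4/(s² + 1)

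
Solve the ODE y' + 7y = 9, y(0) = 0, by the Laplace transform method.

sY + 7Y = 9/s. Y = 9/(s(s+7)). Partial fractions: Y = 9/7/s - 9/7/(s+7)

Final answer: y(t) = 9/7(1 - e^(-7t))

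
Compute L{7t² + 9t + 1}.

L{7t² + 9t + 1} = 7·2/s³ + 9/s² + 1/s = 14/s³ + 9/s² + 1/s

Final answer: 14/s³ + 9/s² + 1/s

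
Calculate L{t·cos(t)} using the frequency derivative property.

L{cos(t)} = s/(s² + 1). Derivative: d/ds[s/(s² + 1)] = [(s² + 1) - s·2s]/(s² + 1)² = (1 - s²)/(s² + 1)². So L{t·cos(t)} = -F'(s) = (s² - 1)/(s² + 1)²

Final answer: (s² - 1)/(s² + 1)²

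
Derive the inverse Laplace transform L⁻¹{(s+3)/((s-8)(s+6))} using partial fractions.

Using partial fractions, f(t) = (11e^(8t) + 3e^(-6t))/14

Final answer: (11e^(8t) + 3e^(-6t))/14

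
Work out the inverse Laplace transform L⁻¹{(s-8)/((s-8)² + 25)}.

Using frequency shift, L⁻¹{(s-8)/((s-8)² + 25)} = e^(8t)·cos(5t)

Final answer: e^(8t)·cos(5t)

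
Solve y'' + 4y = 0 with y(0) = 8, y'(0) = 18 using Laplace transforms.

L{y''} + 4L{y} = 0. s²Y - 8s - 18 + 4Y = 0. Y(s² + 4) = 8s + 18. Y = (8s + 18)/(s² + 4). Inverting: y(t) = 8cos(2t) + 9sin(2t)

Final answer: y(t) = 8cos(2t) + 9sin(2t)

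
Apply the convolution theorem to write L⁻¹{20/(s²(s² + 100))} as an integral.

20/(s²(s² + 100)) = (1/s²)·(20/(s² + 100)) = L{t}·L{2·sin(10t)}. So f(t) = t*(2·sin(10t)) = ∫₀ᵗ 2τ·sin(10(t-τ)) dτ

Final answer: ∫₀ᵗ 2τ·sin(10(t-τ)) dτ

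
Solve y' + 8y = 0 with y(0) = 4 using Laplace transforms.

L{y'} + 8L{y} = 0. sY - 4 + 8Y = 0. Y(s+8) = 4. Y = 4/(s+8)

Final answer: y(t) = 4e^(-8t)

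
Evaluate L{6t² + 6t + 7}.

L{6t² + 6t + 7} = 6·2/s³ + 6/s² + 7/s = 12/s³ + 6/s² + 7/s

Final answer: 12/s³ + 6/s² + 7/s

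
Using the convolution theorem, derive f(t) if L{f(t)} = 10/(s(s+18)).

10/(s(s+18)) = (10/s)·(1/(s+18)) = L{10}·L{e^(-18t)}. By convolution, f(t) = 10*e^(-18t) = ∫₀ᵗ 10·e^(-18τ) dτ = 10·(1 - e^(-18t))/18

Final answer: 10·(1 - e^(-18t))/18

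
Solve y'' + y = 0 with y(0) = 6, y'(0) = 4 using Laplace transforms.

L{y''} + 1L{y} = 0. s²Y - 6s - 4 + Y = 0. Y(s² + 1) = 6s + 4. Y = (6s + 4)/(s² + 1). Inverting: y(t) = 6cos(t) + 4sin(t)

Final answer: y(t) = 6cos(t) + 4sin(t)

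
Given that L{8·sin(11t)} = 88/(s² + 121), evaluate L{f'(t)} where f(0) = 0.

L{f'(t)} = s·F(s) - f(0) = s·88/(s² + 121) - 0 = 88s/(s² + 121)

Final answer: 88s/(s² + 121)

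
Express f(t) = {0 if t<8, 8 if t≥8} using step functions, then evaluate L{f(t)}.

f(t) = 8·u(t-8). L{u(t-8)} = e^(-8s)/s, so L{f(t)} = 8·e^(-8s)/s

Final answer: 8·e^(-8s)/s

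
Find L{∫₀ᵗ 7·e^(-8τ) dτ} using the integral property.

L{∫₀ᵗ f(τ)dτ} = F(s)/s with F(s) = 7/(s+8), so L{∫₀ᵗ 7·e^(-8τ) dτ} = 7/(s(s+8))

Final answer: 7/(s(s+8))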